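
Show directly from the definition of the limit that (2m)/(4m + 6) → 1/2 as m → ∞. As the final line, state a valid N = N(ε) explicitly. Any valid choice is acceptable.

Fix ε > 0. For m ≥ 1, |(2m)/(4m + 6) − (1/2)| = |-12|/(4(4m + 6)) = 12/(4(4m + 6)).
Since 4m + 6 ≥ 4m for m ≥ 1, this is ≤ 12/(4·4m) = (3/4)/m.
So |(2m)/(4m + 6) − (1/2)| < ε whenever m > (3/4)/ε.
Take N = (3/4)/ε. If m > N then |(2m)/(4m + 6) − (1/2)| ≤ (3/4)/m < ε.

N = (3/4)/ε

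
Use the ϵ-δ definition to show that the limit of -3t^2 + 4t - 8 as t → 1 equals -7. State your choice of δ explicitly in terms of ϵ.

Suppose ϵ > 0. We want δ > 0 such that 0 < |t − 1| < δ implies |(-3t^2 + 4t - 8) + 7| < ϵ.
(-3t^2 + 4t - 8) + 7 = -3t^2 + 4t - 1 = (t − 1)(-3t + 1).
So |(-3t^2 + 4t - 8) + 7| = |t − 1|·|-3t + 1|.
Assume first that |t − 1| < 2, so |t| < 3. Then |-3t + 1| ≤ 3·3 + 1 = 10.
Hence |(-3t^2 + 4t - 8) + 7| ≤ 10|t − 1| < ϵ provided |t − 1| < ϵ/10.
Take δ = min(2, ϵ/10). Then 0 < |t − 1| < δ gives both |t − 1| < 2 and |t − 1| < ϵ/10, so |(-3t^2 + 4t - 8) + 7| < ϵ.

δ = min(2, ϵ/10)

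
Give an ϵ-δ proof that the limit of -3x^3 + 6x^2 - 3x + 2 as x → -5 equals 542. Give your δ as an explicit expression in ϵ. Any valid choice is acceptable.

Let ϵ > 0. We want δ > 0 such that 0 < |x + 5| < δ implies |(-3x^3 + 6x^2 - 3x + 2) − 542| < ϵ.
(-3x^3 + 6x^2 - 3x + 2) − 542 = -3x^3 + 6x^2 - 3x - 540 = (x + 5)(-3x^2 + 21x - 108).
So |(-3x^3 + 6x^2 - 3x + 2) − 542| = |x + 5|·|-3x^2 + 21x - 108|.
Require δ ≤ 2. Then |x + 5| < 2 gives |x| < 7, and by the triangle inequality |-3x^2 + 21x - 108| ≤ 3·7^2 + 21·7 + 108 = 402.
Hence |(-3x^3 + 6x^2 - 3x + 2) − 542| ≤ 402|x + 5| < ϵ provided |x + 5| < ϵ/402.
Choosing δ = min(2, ϵ/402) ensures both conditions, hence |(-3x^3 + 6x^2 - 3x + 2) − 542| < ϵ.

δ = min(2, ϵ/402)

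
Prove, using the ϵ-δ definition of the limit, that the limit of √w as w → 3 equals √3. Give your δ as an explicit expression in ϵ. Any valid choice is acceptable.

δ = min(3, √3·ϵ)

Let ϵ > 0. We want δ > 0 such that 0 < |w − 3| < δ implies |√w − √3| < ϵ.
Multiplying by the conjugate, |√w − √3| = |w − 3|/(√w + √3).
Restrict δ ≤ 3 so that |w − 3| < 3 forces w > 0, and then √w + √3 > √3.
Hence |√w − √3| < |w − 3|/√3, which is < ϵ once |w − 3| < √3·ϵ.
Take δ = min(3, √3·ϵ). If 0 < |w − 3| < δ then w > 0 and |√w − √3| < |w − 3|/√3 < ϵ.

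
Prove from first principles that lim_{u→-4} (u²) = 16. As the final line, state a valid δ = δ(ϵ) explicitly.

Suppose ϵ > 0. We seek δ > 0 with 0 < |u + 4| < δ ⇒ |u² − 16| < ϵ.
Factor: u² − 16 = (u + 4)(u - 4), so |u² − 16| = |u + 4|·|u - 4|.
Restrict δ ≤ 2. Then |u + 4| < 2 gives |u| < 6, so by the triangle inequality |u - 4| ≤ 6 + 4 = 10.
Hence |u² − 16| ≤ 10|u + 4|, which is < ϵ once |u + 4| < ϵ/10.
Take δ = min(2, ϵ/10). If 0 < |u + 4| < δ then both bounds hold and |u² − 16| ≤ 10|u + 4| < 10·(ϵ/10) = ϵ.

δ = min(2, ϵ/10)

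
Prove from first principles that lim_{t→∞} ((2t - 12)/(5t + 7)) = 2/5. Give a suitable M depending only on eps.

Let eps > 0. We seek M > 0 such that t > M implies |(2t - 12)/(5t + 7) − (2/5)| < eps.
(2t - 12)/(5t + 7) − (2/5) = (5(2t - 12) − 2(5t + 7)) / (5(5t + 7)) = -74/(5(5t + 7)).
For t > 0 we have 5t + 7 > 5t, so |(2t - 12)/(5t + 7) − (2/5)| = 74/(5(5t + 7)) < 74/(5·5t) = (74/25)/t.
Thus |(2t - 12)/(5t + 7) − (2/5)| < eps whenever t > (74/25)/eps.
Take M = (74/25)/eps. If t > M then |(2t - 12)/(5t + 7) − (2/5)| < (74/25)/t < eps.

M = (74/25)/eps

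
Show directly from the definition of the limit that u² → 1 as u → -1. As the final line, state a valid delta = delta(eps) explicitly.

delta = min(1, eps/3)

Suppose eps > 0. We seek delta > 0 with 0 < |u + 1| < delta ⇒ |u² − 1| < eps.
Factor: u² − 1 = (u + 1)(u - 1), so |u² − 1| = |u + 1|·|u - 1|.
Restrict delta ≤ 1. Then |u + 1| < 1 gives |u| < 2, so by the triangle inequality |u - 1| ≤ 2 + 1 = 3.
Hence |u² − 1| ≤ 3|u + 1|, which is < eps once |u + 1| < eps/3.
Take delta = min(1, eps/3). If 0 < |u + 1| < delta then both bounds hold and |u² − 1| ≤ 3|u + 1| < 3·(eps/3) = eps.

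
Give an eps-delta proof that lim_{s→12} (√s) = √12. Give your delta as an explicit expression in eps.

Fix eps > 0. We want delta > 0 such that 0 < |s − 12| < delta implies |√s − √12| < eps.
Multiplying by the conjugate, |√s − √12| = |s − 12|/(√s + √12).
Restrict delta ≤ 12 so that |s − 12| < 12 forces s > 0, and then √s + √12 > √12.
Hence |√s − √12| < |s − 12|/√12, which is < eps once |s − 12| < √12·eps.
Take delta = min(12, √12·eps). If 0 < |s − 12| < delta then s > 0 and |√s − √12| < |s − 12|/√12 < eps.

delta = min(12, √12·eps)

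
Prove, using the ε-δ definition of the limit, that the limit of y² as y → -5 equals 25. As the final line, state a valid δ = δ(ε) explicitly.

Let ε > 0 be given. We seek δ > 0 with 0 < |y + 5| < δ ⇒ |y² − 25| < ε.
Factor: y² − 25 = (y + 5)(y - 5), so |y² − 25| = |y + 5|·|y - 5|.
Impose δ ≤ 1 so that |y| < 6; then |y - 5| ≤ 11.
Hence |y² − 25| ≤ 11|y + 5|, which is < ε once |y + 5| < ε/11.
Take δ = min(1, ε/11). If 0 < |y + 5| < δ then both bounds hold and |y² − 25| ≤ 11|y + 5| < 11·(ε/11) = ε.

δ = min(1, ε/11)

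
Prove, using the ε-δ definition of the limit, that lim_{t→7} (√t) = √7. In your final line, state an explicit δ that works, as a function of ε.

Suppose ε > 0. We want δ > 0 such that 0 < |t − 7| < δ implies |√t − √7| < ε.
Rationalise: √t − √7 = (t − 7)/(√t + √7), so |√t − √7| = |t − 7|/(√t + √7).
Restrict δ ≤ 7 so that |t − 7| < 7 forces t > 0, and then √t + √7 > √7.
Hence |√t − √7| < |t − 7|/√7, which is < ε once |t − 7| < √7·ε.
Take δ = min(7, √7·ε). If 0 < |t − 7| < δ then t > 0 and |√t − √7| < |t − 7|/√7 < ε.

δ = min(7, √7·ε)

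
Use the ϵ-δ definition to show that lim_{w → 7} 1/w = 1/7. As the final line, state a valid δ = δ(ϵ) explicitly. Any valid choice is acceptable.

Let ϵ > 0 be given. We seek δ > 0 such that 0 < |w − 7| < δ implies |1/w − (1/7)| < ϵ.
|1/w − (1/7)| = |7 − w|/(7·|w|) = |w − 7|/(7|w|).
Restrict δ ≤ 7/2. Then |w − 7| < 7/2 gives |w| > 7/2, so 7|w| > 49/2.
Then |1/w − (1/7)| < |w − 7|/(49/2), which is < ϵ when |w − 7| < (49/2)ϵ.
Take δ = min(7/2, (49/2)ϵ). Then 0 < |w − 7| < δ gives both |w − 7| < 7/2 and |w − 7| < (49/2)ϵ, so |1/w − (1/7)| < ϵ.

δ = min(7/2, (49/2)ϵ)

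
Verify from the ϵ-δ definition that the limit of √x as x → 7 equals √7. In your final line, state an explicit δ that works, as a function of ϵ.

δ = min(7, √7·ϵ)

Fix ϵ > 0. We want δ > 0 such that 0 < |x − 7| < δ implies |√x − √7| < ϵ.
Multiplying by the conjugate, |√x − √7| = |x − 7|/(√x + √7).
Restrict δ ≤ 7 so that |x − 7| < 7 forces x > 0, and then √x + √7 > √7.
Hence |√x − √7| < |x − 7|/√7, which is < ϵ once |x − 7| < √7·ϵ.
Take δ = min(7, √7·ϵ). If 0 < |x − 7| < δ then x > 0 and |√x − √7| < |x − 7|/√7 < ϵ.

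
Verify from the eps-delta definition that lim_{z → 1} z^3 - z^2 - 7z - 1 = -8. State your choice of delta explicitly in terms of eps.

Let eps > 0. We want delta > 0 such that 0 < |z − 1| < delta implies |(z^3 - z^2 - 7z - 1) + 8| < eps.
(z^3 - z^2 - 7z - 1) + 8 = z^3 - z^2 - 7z + 7 = (z − 1)(z^2 - 7).
So |(z^3 - z^2 - 7z - 1) + 8| = |z − 1|·|z^2 - 7|.
Assume first that |z − 1| < 1, so |z| < 2. Then |z^2 - 7| ≤ 2^2 + 7 = 11.
Hence |(z^3 - z^2 - 7z - 1) + 8| ≤ 11|z − 1| < eps provided |z − 1| < eps/11.
Take delta = min(1, eps/11). Then 0 < |z − 1| < delta gives both |z − 1| < 1 and |z − 1| < eps/11, so |(z^3 - z^2 - 7z - 1) + 8| < eps.

delta = min(1, eps/11)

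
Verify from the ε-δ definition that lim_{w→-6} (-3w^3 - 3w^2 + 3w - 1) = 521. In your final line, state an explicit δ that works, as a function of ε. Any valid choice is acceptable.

δ = min(1, ε/339)

Let ε > 0 be given. We want δ > 0 such that 0 < |w + 6| < δ implies |(-3w^3 - 3w^2 + 3w - 1) − 521| < ε.
(-3w^3 - 3w^2 + 3w - 1) − 521 = -3w^3 - 3w^2 + 3w - 522 = (w + 6)(-3w^2 + 15w - 87).
So |(-3w^3 - 3w^2 + 3w - 1) − 521| = |w + 6|·|-3w^2 + 15w - 87|.
Require δ ≤ 1. Then |w + 6| < 1 gives |w| < 7, and by the triangle inequality |-3w^2 + 15w - 87| ≤ 3·7^2 + 15·7 + 87 = 339.
Hence |(-3w^3 - 3w^2 + 3w - 1) − 521| ≤ 339|w + 6| < ε provided |w + 6| < ε/339.
Choosing δ = min(1, ε/339) ensures both conditions, hence |(-3w^3 - 3w^2 + 3w - 1) − 521| < ε.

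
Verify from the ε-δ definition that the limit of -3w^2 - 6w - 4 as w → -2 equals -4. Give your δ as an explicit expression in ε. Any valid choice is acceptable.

Let ε > 0. We want δ > 0 such that 0 < |w + 2| < δ implies |(-3w^2 - 6w - 4) + 4| < ε.
(-3w^2 - 6w - 4) + 4 = -3w^2 - 6w = (w + 2)(-3w).
So |(-3w^2 - 6w - 4) + 4| = |w + 2|·|-3w|.
Require δ ≤ 1. Then |w + 2| < 1 gives |w| < 3, and by the triangle inequality |-3w| ≤ 3·3 = 9.
Hence |(-3w^2 - 6w - 4) + 4| ≤ 9|w + 2| < ε provided |w + 2| < ε/9.
Take δ = min(1, ε/9). Then 0 < |w + 2| < δ gives both |w + 2| < 1 and |w + 2| < ε/9, so |(-3w^2 - 6w - 4) + 4| < ε.

δ = min(1, ε/9)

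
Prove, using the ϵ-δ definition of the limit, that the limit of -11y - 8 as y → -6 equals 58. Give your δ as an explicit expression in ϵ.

δ = ϵ/11

Let ϵ > 0 be given. We need δ > 0 so that 0 < |y + 6| < δ implies |(-11y - 8) − 58| < ϵ.
|(-11y - 8) − 58| = |-11y - 66| = 11|y + 6|.
So 11|y + 6| < ϵ exactly when |y + 6| < ϵ/11.
Choosing δ = ϵ/11 gives |(-11y - 8) − 58| = 11|y + 6| < ϵ whenever |y + 6| < δ.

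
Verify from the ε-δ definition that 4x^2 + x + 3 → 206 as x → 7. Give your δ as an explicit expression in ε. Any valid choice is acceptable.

δ = min(1, ε/61)

Let ε > 0 be given. We want δ > 0 such that 0 < |x − 7| < δ implies |(4x^2 + x + 3) − 206| < ε.
(4x^2 + x + 3) − 206 = 4x^2 + x - 203 = (x − 7)(4x + 29).
So |(4x^2 + x + 3) − 206| = |x − 7|·|4x + 29|.
Assume first that |x − 7| < 1, so |x| < 8. Then |4x + 29| ≤ 4·8 + 29 = 61.
Hence |(4x^2 + x + 3) − 206| ≤ 61|x − 7| < ε provided |x − 7| < ε/61.
Choosing δ = min(1, ε/61) ensures both conditions, hence |(4x^2 + x + 3) − 206| < ε.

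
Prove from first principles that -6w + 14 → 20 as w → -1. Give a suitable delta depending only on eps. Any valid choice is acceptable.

Let eps > 0 be given. We need delta > 0 so that 0 < |w + 1| < delta implies |(-6w + 14) − 20| < eps.
Since (-6w + 14) − 20 = -6(w + 1), we have |(-6w + 14) − 20| = 6|w + 1|.
Thus it suffices that |w + 1| < eps/6.
Take delta = eps/6. If 0 < |w + 1| < delta then |(-6w + 14) − 20| = 6|w + 1| < 6·(eps/6) = eps.

delta = eps/6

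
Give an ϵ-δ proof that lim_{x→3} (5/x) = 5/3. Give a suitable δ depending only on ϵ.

Let ϵ > 0. We seek δ > 0 such that 0 < |x − 3| < δ implies |5/x − (5/3)| < ϵ.
|5/x − (5/3)| = 5·|3 − x|/(3·|x|) = 5|x − 3|/(3|x|).
Require δ ≤ 3/2 so that |x| > 3 − 3/2 = 3/2, hence 3|x| > 9/2.
Then |5/x − (5/3)| < 5|x − 3|/(9/2), which is < ϵ when |x − 3| < (9/10)ϵ.
Take δ = min(3/2, (9/10)ϵ). Then 0 < |x − 3| < δ gives both |x − 3| < 3/2 and |x − 3| < (9/10)ϵ, so |5/x − (5/3)| < ϵ.

δ = min(3/2, (9/10)ϵ)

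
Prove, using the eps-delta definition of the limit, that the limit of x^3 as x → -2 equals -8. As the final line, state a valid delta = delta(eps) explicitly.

Let eps > 0 be given. We seek delta > 0 with 0 < |x + 2| < delta ⇒ |x^3 + 8| < eps.
Factor: x^3 + 8 = (x + 2)(x^2 - 2x + 4), so |x^3 + 8| = |x + 2|·|x^2 - 2x + 4|.
Restrict delta ≤ 1. Then |x + 2| < 1 gives |x| < 3, so by the triangle inequality |x^2 - 2x + 4| ≤ 3^2 + 2·3 + 4 = 19.
Hence |x^3 + 8| ≤ 19|x + 2|, which is < eps once |x + 2| < eps/19.
Take delta = min(1, eps/19). If 0 < |x + 2| < delta then both bounds hold and |x^3 + 8| ≤ 19|x + 2| < 19·(eps/19) = eps.

delta = min(1, eps/19)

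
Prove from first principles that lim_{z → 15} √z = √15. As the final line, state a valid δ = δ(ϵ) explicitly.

δ = min(15, √15·ϵ)

Suppose ϵ > 0. We want δ > 0 such that 0 < |z − 15| < δ implies |√z − √15| < ϵ.
Multiplying by the conjugate, |√z − √15| = |z − 15|/(√z + √15).
Restrict δ ≤ 15 so that |z − 15| < 15 forces z > 0, and then √z + √15 > √15.
Hence |√z − √15| < |z − 15|/√15, which is < ϵ once |z − 15| < √15·ϵ.
Take δ = min(15, √15·ϵ). If 0 < |z − 15| < δ then z > 0 and |√z − √15| < |z − 15|/√15 < ϵ.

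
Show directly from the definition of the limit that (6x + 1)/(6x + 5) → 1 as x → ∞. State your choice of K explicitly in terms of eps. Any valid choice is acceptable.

Let eps > 0. We seek K > 0 such that x > K implies |(6x + 1)/(6x + 5) − 1| < eps.
(6x + 1)/(6x + 5) − 1 = (6(6x + 1) − 6(6x + 5)) / (6(6x + 5)) = -24/(6(6x + 5)).
For x > 0 we have 6x + 5 > 6x, so |(6x + 1)/(6x + 5) − 1| = 24/(6(6x + 5)) < 24/(6·6x) = (2/3)/x.
Thus |(6x + 1)/(6x + 5) − 1| < eps whenever x > (2/3)/eps.
Take K = (2/3)/eps. If x > K then |(6x + 1)/(6x + 5) − 1| < (2/3)/x < eps.

K = (2/3)/eps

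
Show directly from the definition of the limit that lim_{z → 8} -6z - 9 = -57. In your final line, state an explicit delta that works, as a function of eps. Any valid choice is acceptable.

delta = eps/6

Suppose eps > 0. We need delta > 0 so that 0 < |z − 8| < delta implies |(-6z - 9) + 57| < eps.
|(-6z - 9) + 57| = |-6z + 48| = 6|z − 8|.
So 6|z − 8| < eps exactly when |z − 8| < eps/6.
Choosing delta = eps/6 gives |(-6z - 9) + 57| = 6|z − 8| < eps whenever |z − 8| < delta.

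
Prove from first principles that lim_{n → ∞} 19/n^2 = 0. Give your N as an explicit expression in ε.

N = (19/ε)^{1/2}

Suppose ε > 0. For n ≥ 1, |19/n^2 − 0| = 19/n^2.
19/n^2 < ε ⇔ n^2 > 19/ε ⇔ n > (19/ε)^{1/2}.
Take N = (19/ε)^{1/2}. Then n > N implies 19/n^2 < ε.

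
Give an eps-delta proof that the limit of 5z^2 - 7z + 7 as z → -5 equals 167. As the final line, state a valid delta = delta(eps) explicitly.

delta = min(1, eps/62)

Let eps > 0 be given. We want delta > 0 such that 0 < |z + 5| < delta implies |(5z^2 - 7z + 7) − 167| < eps.
(5z^2 - 7z + 7) − 167 = 5z^2 - 7z - 160 = (z + 5)(5z - 32).
So |(5z^2 - 7z + 7) − 167| = |z + 5|·|5z - 32|.
Require delta ≤ 1. Then |z + 5| < 1 gives |z| < 6, and by the triangle inequality |5z - 32| ≤ 5·6 + 32 = 62.
Hence |(5z^2 - 7z + 7) − 167| ≤ 62|z + 5| < eps provided |z + 5| < eps/62.
Choosing delta = min(1, eps/62) ensures both conditions, hence |(5z^2 - 7z + 7) − 167| < eps.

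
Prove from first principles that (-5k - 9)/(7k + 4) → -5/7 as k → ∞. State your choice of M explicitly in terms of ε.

M = (43/49)/ε

Suppose ε > 0. For k ≥ 1, |(-5k - 9)/(7k + 4) + 5/7| = |-43|/(7(7k + 4)) = 43/(7(7k + 4)).
Since 7k + 4 ≥ 7k for k ≥ 1, this is ≤ 43/(7·7k) = (43/49)/k.
So |(-5k - 9)/(7k + 4) + 5/7| < ε whenever k > (43/49)/ε.
Take M = (43/49)/ε. If k > M then |(-5k - 9)/(7k + 4) + 5/7| ≤ (43/49)/k < ε.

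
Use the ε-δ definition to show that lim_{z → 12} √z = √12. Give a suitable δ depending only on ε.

Let ε > 0. We want δ > 0 such that 0 < |z − 12| < δ implies |√z − √12| < ε.
Multiplying by the conjugate, |√z − √12| = |z − 12|/(√z + √12).
Restrict δ ≤ 12 so that |z − 12| < 12 forces z > 0, and then √z + √12 > √12.
Hence |√z − √12| < |z − 12|/√12, which is < ε once |z − 12| < √12·ε.
Take δ = min(12, √12·ε). If 0 < |z − 12| < δ then z > 0 and |√z − √12| < |z − 12|/√12 < ε.

δ = min(12, √12·ε)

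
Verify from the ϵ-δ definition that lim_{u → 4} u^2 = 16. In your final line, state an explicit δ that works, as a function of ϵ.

δ = min(2, ϵ/10)

Fix ϵ > 0. We seek δ > 0 with 0 < |u − 4| < δ ⇒ |u^2 − 16| < ϵ.
Factor: u^2 − 16 = (u − 4)(u + 4), so |u^2 − 16| = |u − 4|·|u + 4|.
Restrict δ ≤ 2. Then |u − 4| < 2 gives |u| < 6, so by the triangle inequality |u + 4| ≤ 6 + 4 = 10.
Hence |u^2 − 16| ≤ 10|u − 4|, which is < ϵ once |u − 4| < ϵ/10.
Take δ = min(2, ϵ/10). If 0 < |u − 4| < δ then both bounds hold and |u^2 − 16| ≤ 10|u − 4| < 10·(ϵ/10) = ϵ.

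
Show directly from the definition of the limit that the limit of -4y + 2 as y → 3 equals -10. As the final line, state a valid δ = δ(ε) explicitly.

δ = ε/4

Suppose ε > 0. We need δ > 0 so that 0 < |y − 3| < δ implies |(-4y + 2) + 10| < ε.
Since (-4y + 2) + 10 = -4(y − 3), we have |(-4y + 2) + 10| = 4|y − 3|.
Thus it suffices that |y − 3| < ε/4.
Choosing δ = ε/4 gives |(-4y + 2) + 10| = 4|y − 3| < ε whenever |y − 3| < δ.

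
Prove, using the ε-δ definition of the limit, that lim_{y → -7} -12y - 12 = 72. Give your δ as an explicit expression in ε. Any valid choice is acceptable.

Let ε > 0 be given. We need δ > 0 so that 0 < |y + 7| < δ implies |(-12y - 12) − 72| < ε.
Since (-12y - 12) − 72 = -12(y + 7), we have |(-12y - 12) − 72| = 12|y + 7|.
So 12|y + 7| < ε exactly when |y + 7| < ε/12.
Take δ = ε/12. If 0 < |y + 7| < δ then |(-12y - 12) − 72| = 12|y + 7| < 12·(ε/12) = ε.

δ = ε/12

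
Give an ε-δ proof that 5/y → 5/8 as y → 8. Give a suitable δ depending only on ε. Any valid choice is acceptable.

Let ε > 0 be given. We seek δ > 0 such that 0 < |y − 8| < δ implies |5/y − (5/8)| < ε.
|5/y − (5/8)| = 5·|8 − y|/(8·|y|) = 5|y − 8|/(8|y|).
Require δ ≤ 4 so that |y| > 8 − 4 = 4, hence 8|y| > 32.
Then |5/y − (5/8)| < 5|y − 8|/32, which is < ε when |y − 8| < (32/5)ε.
Take δ = min(4, (32/5)ε). Then 0 < |y − 8| < δ gives both |y − 8| < 4 and |y − 8| < (32/5)ε, so |5/y − (5/8)| < ε.

δ = min(4, (32/5)ε)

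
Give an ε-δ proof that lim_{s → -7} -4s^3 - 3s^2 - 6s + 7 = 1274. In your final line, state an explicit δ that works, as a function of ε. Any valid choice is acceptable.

Fix ε > 0. We want δ > 0 such that 0 < |s + 7| < δ implies |(-4s^3 - 3s^2 - 6s + 7) − 1274| < ε.
(-4s^3 - 3s^2 - 6s + 7) − 1274 = -4s^3 - 3s^2 - 6s - 1267 = (s + 7)(-4s^2 + 25s - 181).
So |(-4s^3 - 3s^2 - 6s + 7) − 1274| = |s + 7|·|-4s^2 + 25s - 181|.
Require δ ≤ 1. Then |s + 7| < 1 gives |s| < 8, and by the triangle inequality |-4s^2 + 25s - 181| ≤ 4·8^2 + 25·8 + 181 = 637.
Hence |(-4s^3 - 3s^2 - 6s + 7) − 1274| ≤ 637|s + 7| < ε provided |s + 7| < ε/637.
Choosing δ = min(1, ε/637) ensures both conditions, hence |(-4s^3 - 3s^2 - 6s + 7) − 1274| < ε.

δ = min(1, ε/637)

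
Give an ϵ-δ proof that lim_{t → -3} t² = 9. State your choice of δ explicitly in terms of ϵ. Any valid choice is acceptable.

Fix ϵ > 0. We seek δ > 0 with 0 < |t + 3| < δ ⇒ |t² − 9| < ϵ.
Factor: t² − 9 = (t + 3)(t - 3), so |t² − 9| = |t + 3|·|t - 3|.
Restrict δ ≤ 2. Then |t + 3| < 2 gives |t| < 5, so by the triangle inequality |t - 3| ≤ 5 + 3 = 8.
Hence |t² − 9| ≤ 8|t + 3|, which is < ϵ once |t + 3| < ϵ/8.
Take δ = min(2, ϵ/8). If 0 < |t + 3| < δ then both bounds hold and |t² − 9| ≤ 8|t + 3| < 8·(ϵ/8) = ϵ.

δ = min(2, ϵ/8)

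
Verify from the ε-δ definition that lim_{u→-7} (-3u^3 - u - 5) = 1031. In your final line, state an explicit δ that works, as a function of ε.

δ = min(2, ε/580)

Let ε > 0. We want δ > 0 such that 0 < |u + 7| < δ implies |(-3u^3 - u - 5) − 1031| < ε.
(-3u^3 - u - 5) − 1031 = -3u^3 - u - 1036 = (u + 7)(-3u^2 + 21u - 148).
So |(-3u^3 - u - 5) − 1031| = |u + 7|·|-3u^2 + 21u - 148|.
Require δ ≤ 2. Then |u + 7| < 2 gives |u| < 9, and by the triangle inequality |-3u^2 + 21u - 148| ≤ 3·9^2 + 21·9 + 148 = 580.
Hence |(-3u^3 - u - 5) − 1031| ≤ 580|u + 7| < ε provided |u + 7| < ε/580.
Take δ = min(2, ε/580). Then 0 < |u + 7| < δ gives both |u + 7| < 2 and |u + 7| < ε/580, so |(-3u^3 - u - 5) − 1031| < ε.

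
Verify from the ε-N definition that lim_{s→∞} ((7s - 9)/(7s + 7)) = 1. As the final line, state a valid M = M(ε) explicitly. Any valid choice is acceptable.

Suppose ε > 0. We seek M > 0 such that s > M implies |(7s - 9)/(7s + 7) − 1| < ε.
(7s - 9)/(7s + 7) − 1 = (7(7s - 9) − 7(7s + 7)) / (7(7s + 7)) = -112/(7(7s + 7)).
For s > 0 we have 7s + 7 > 7s, so |(7s - 9)/(7s + 7) − 1| = 112/(7(7s + 7)) < 112/(7·7s) = (16/7)/s.
Thus |(7s - 9)/(7s + 7) − 1| < ε whenever s > (16/7)/ε.
Take M = (16/7)/ε. If s > M then |(7s - 9)/(7s + 7) − 1| < (16/7)/s < ε.

M = (16/7)/ε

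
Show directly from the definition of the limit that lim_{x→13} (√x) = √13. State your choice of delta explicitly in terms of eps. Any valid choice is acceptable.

Let eps > 0 be given. We want delta > 0 such that 0 < |x − 13| < delta implies |√x − √13| < eps.
Rationalise: √x − √13 = (x − 13)/(√x + √13), so |√x − √13| = |x − 13|/(√x + √13).
Restrict delta ≤ 13 so that |x − 13| < 13 forces x > 0, and then √x + √13 > √13.
Hence |√x − √13| < |x − 13|/√13, which is < eps once |x − 13| < √13·eps.
Take delta = min(13, √13·eps). If 0 < |x − 13| < delta then x > 0 and |√x − √13| < |x − 13|/√13 < eps.

delta = min(13, √13·eps)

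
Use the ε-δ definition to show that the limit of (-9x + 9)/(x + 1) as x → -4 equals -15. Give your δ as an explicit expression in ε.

δ = min(3/2, (1/4)ε)

Let ε > 0 be given. We want δ > 0 with 0 < |x + 4| < δ ⇒ |(-9x + 9)/(x + 1) + 15| < ε.
Combining over a common denominator, (-9x + 9)/(x + 1) + 15 = [(-9x + 9)·(-3) − 45·(x + 1)] / [(-3)·(x + 1)] = -18(x + 4) / ((-3)(x + 1)).
So |(-9x + 9)/(x + 1) + 15| = 18|x + 4| / (3·|x + 1|).
Restrict δ ≤ 3/2. Then |x + 4| < 3/2 gives |x + 1| = |(x + 4) + (-3)| ≥ 3 − 3/2 = 3/2.
Hence |(-9x + 9)/(x + 1) + 15| < 18|x + 4|/(3·(3/2)) = 4|x + 4|, which is < ε once |x + 4| < (1/4)ε.
Take δ = min(3/2, (1/4)ε). Then 0 < |x + 4| < δ forces both bounds, so |(-9x + 9)/(x + 1) + 15| < ε.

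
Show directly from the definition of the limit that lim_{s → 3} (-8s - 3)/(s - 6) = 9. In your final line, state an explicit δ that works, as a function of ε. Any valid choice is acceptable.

Suppose ε > 0. We want δ > 0 with 0 < |s − 3| < δ ⇒ |(-8s - 3)/(s - 6) − 9| < ε.
Combining over a common denominator, (-8s - 3)/(s - 6) − 9 = [(-8s - 3)·(-3) − (-27)·(s - 6)] / [(-3)·(s - 6)] = 51(s − 3) / ((-3)(s - 6)).
So |(-8s - 3)/(s - 6) − 9| = 51|s − 3| / (3·|s − 6|).
Require δ ≤ 3/2, so |s − 6| ≥ |-3| − |s − 3| > 3 − 3/2 = 3/2.
Hence |(-8s - 3)/(s - 6) − 9| < 51|s − 3|/(3·(3/2)) = (34/3)|s − 3|, which is < ε once |s − 3| < (3/34)ε.
Take δ = min(3/2, (3/34)ε). Then 0 < |s − 3| < δ forces both bounds, so |(-8s - 3)/(s - 6) − 9| < ε.

δ = min(3/2, (3/34)ε)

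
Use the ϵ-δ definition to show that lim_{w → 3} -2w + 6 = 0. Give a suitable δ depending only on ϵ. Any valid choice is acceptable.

Let ϵ > 0. We need δ > 0 so that 0 < |w − 3| < δ implies |(-2w + 6)| < ϵ.
|(-2w + 6)| = |-2w + 6| = 2|w − 3|.
Thus it suffices that |w − 3| < ϵ/2.
Choosing δ = ϵ/2 gives |(-2w + 6)| = 2|w − 3| < ϵ whenever |w − 3| < δ.

δ = ϵ/2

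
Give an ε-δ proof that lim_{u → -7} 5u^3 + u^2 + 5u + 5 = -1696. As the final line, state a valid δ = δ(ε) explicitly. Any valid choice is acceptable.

Fix ε > 0. We want δ > 0 such that 0 < |u + 7| < δ implies |(5u^3 + u^2 + 5u + 5) + 1696| < ε.
(5u^3 + u^2 + 5u + 5) + 1696 = 5u^3 + u^2 + 5u + 1701 = (u + 7)(5u^2 - 34u + 243).
So |(5u^3 + u^2 + 5u + 5) + 1696| = |u + 7|·|5u^2 - 34u + 243|.
Assume first that |u + 7| < 1, so |u| < 8. Then |5u^2 - 34u + 243| ≤ 5·8^2 + 34·8 + 243 = 835.
Hence |(5u^3 + u^2 + 5u + 5) + 1696| ≤ 835|u + 7| < ε provided |u + 7| < ε/835.
Take δ = min(1, ε/835). Then 0 < |u + 7| < δ gives both |u + 7| < 1 and |u + 7| < ε/835, so |(5u^3 + u^2 + 5u + 5) + 1696| < ε.

δ = min(1, ε/835)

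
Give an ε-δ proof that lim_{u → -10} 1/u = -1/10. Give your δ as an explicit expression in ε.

Fix ε > 0. We seek δ > 0 such that 0 < |u + 10| < δ implies |1/u + 1/10| < ε.
|1/u + 1/10| = |-10 − u|/(10·|u|) = |u + 10|/(10|u|).
Require δ ≤ 5 so that |u| > 10 − 5 = 5, hence 10|u| > 50.
Then |1/u + 1/10| < |u + 10|/50, which is < ε when |u + 10| < 50ε.
Take δ = min(5, 50ε). Then 0 < |u + 10| < δ gives both |u + 10| < 5 and |u + 10| < 50ε, so |1/u + 1/10| < ε.

δ = min(5, 50ε)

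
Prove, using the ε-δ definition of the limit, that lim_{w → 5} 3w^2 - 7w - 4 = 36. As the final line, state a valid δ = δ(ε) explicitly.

Let ε > 0. We want δ > 0 such that 0 < |w − 5| < δ implies |(3w^2 - 7w - 4) − 36| < ε.
(3w^2 - 7w - 4) − 36 = 3w^2 - 7w - 40 = (w − 5)(3w + 8).
So |(3w^2 - 7w - 4) − 36| = |w − 5|·|3w + 8|.
Require δ ≤ 1. Then |w − 5| < 1 gives |w| < 6, and by the triangle inequality |3w + 8| ≤ 3·6 + 8 = 26.
Hence |(3w^2 - 7w - 4) − 36| ≤ 26|w − 5| < ε provided |w − 5| < ε/26.
Take δ = min(1, ε/26). Then 0 < |w − 5| < δ gives both |w − 5| < 1 and |w − 5| < ε/26, so |(3w^2 - 7w - 4) − 36| < ε.

δ = min(1, ε/26)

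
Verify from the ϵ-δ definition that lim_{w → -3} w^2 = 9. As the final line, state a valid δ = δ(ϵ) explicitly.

Fix ϵ > 0. We seek δ > 0 with 0 < |w + 3| < δ ⇒ |w^2 − 9| < ϵ.
Factor: w^2 − 9 = (w + 3)(w - 3), so |w^2 − 9| = |w + 3|·|w - 3|.
Impose δ ≤ 1 so that |w| < 4; then |w - 3| ≤ 7.
Hence |w^2 − 9| ≤ 7|w + 3|, which is < ϵ once |w + 3| < ϵ/7.
Take δ = min(1, ϵ/7). If 0 < |w + 3| < δ then both bounds hold and |w^2 − 9| ≤ 7|w + 3| < 7·(ϵ/7) = ϵ.

δ = min(1, ϵ/7)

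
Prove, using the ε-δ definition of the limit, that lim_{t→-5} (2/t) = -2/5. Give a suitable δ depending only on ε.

Fix ε > 0. We seek δ > 0 such that 0 < |t + 5| < δ implies |2/t + 2/5| < ε.
|2/t + 2/5| = 2·|-5 − t|/(5·|t|) = 2|t + 5|/(5|t|).
Restrict δ ≤ 5/2. Then |t + 5| < 5/2 gives |t| > 5/2, so 5|t| > 25/2.
Then |2/t + 2/5| < 2|t + 5|/(25/2), which is < ε when |t + 5| < (25/4)ε.
Take δ = min(5/2, (25/4)ε). Then 0 < |t + 5| < δ gives both |t + 5| < 5/2 and |t + 5| < (25/4)ε, so |2/t + 2/5| < ε.

δ = min(5/2, (25/4)ε)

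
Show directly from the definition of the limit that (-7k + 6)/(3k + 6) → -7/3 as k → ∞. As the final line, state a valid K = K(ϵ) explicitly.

Fix ϵ > 0. For k ≥ 1, |(-7k + 6)/(3k + 6) + 7/3| = |60|/(3(3k + 6)) = 60/(3(3k + 6)).
Since 3k + 6 ≥ 3k for k ≥ 1, this is ≤ 60/(3·3k) = (20/3)/k.
So |(-7k + 6)/(3k + 6) + 7/3| < ϵ whenever k > (20/3)/ϵ.
Take K = (20/3)/ϵ. If k > K then |(-7k + 6)/(3k + 6) + 7/3| ≤ (20/3)/k < ϵ.

K = (20/3)/ϵ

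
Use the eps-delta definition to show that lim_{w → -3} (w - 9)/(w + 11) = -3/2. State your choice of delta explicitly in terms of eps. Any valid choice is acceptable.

delta = min(4, (8/5)eps)

Suppose eps > 0. We want delta > 0 with 0 < |w + 3| < delta ⇒ |(w - 9)/(w + 11) + 3/2| < eps.
Combining over a common denominator, (w - 9)/(w + 11) + 3/2 = [(w - 9)·8 − (-12)·(w + 11)] / [8·(w + 11)] = 20(w + 3) / (8(w + 11)).
So |(w - 9)/(w + 11) + 3/2| = 20|w + 3| / (8·|w + 11|).
Require delta ≤ 4, so |w + 11| ≥ |8| − |w + 3| > 8 − 4 = 4.
Hence |(w - 9)/(w + 11) + 3/2| < 20|w + 3|/(8·4) = (5/8)|w + 3|, which is < eps once |w + 3| < (8/5)eps.
Take delta = min(4, (8/5)eps). Then 0 < |w + 3| < delta forces both bounds, so |(w - 9)/(w + 11) + 3/2| < eps.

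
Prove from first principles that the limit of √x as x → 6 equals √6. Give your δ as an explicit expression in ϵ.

Let ϵ > 0. We want δ > 0 such that 0 < |x − 6| < δ implies |√x − √6| < ϵ.
Multiplying by the conjugate, |√x − √6| = |x − 6|/(√x + √6).
Restrict δ ≤ 6 so that |x − 6| < 6 forces x > 0, and then √x + √6 > √6.
Hence |√x − √6| < |x − 6|/√6, which is < ϵ once |x − 6| < √6·ϵ.
Take δ = min(6, √6·ϵ). If 0 < |x − 6| < δ then x > 0 and |√x − √6| < |x − 6|/√6 < ϵ.

δ = min(6, √6·ϵ)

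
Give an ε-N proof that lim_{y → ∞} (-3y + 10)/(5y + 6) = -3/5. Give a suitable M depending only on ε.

Let ε > 0 be given. We seek M > 0 such that y > M implies |(-3y + 10)/(5y + 6) + 3/5| < ε.
(-3y + 10)/(5y + 6) + 3/5 = (5(-3y + 10) − (-3)(5y + 6)) / (5(5y + 6)) = 68/(5(5y + 6)).
For y > 0 we have 5y + 6 > 5y, so |(-3y + 10)/(5y + 6) + 3/5| = 68/(5(5y + 6)) < 68/(5·5y) = (68/25)/y.
Thus |(-3y + 10)/(5y + 6) + 3/5| < ε whenever y > (68/25)/ε.
Take M = (68/25)/ε. If y > M then |(-3y + 10)/(5y + 6) + 3/5| < (68/25)/y < ε.

M = (68/25)/ε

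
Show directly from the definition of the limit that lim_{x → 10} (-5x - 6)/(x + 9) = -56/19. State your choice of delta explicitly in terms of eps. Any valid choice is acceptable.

Let eps > 0 be given. We want delta > 0 with 0 < |x − 10| < delta ⇒ |(-5x - 6)/(x + 9) + 56/19| < eps.
Combining over a common denominator, (-5x - 6)/(x + 9) + 56/19 = [(-5x - 6)·19 − (-56)·(x + 9)] / [19·(x + 9)] = -39(x − 10) / (19(x + 9)).
So |(-5x - 6)/(x + 9) + 56/19| = 39|x − 10| / (19·|x + 9|).
Restrict delta ≤ 19/2. Then |x − 10| < 19/2 gives |x + 9| = |(x − 10) + 19| ≥ 19 − 19/2 = 19/2.
Hence |(-5x - 6)/(x + 9) + 56/19| < 39|x − 10|/(19·(19/2)) = (78/361)|x − 10|, which is < eps once |x − 10| < (361/78)eps.
Take delta = min(19/2, (361/78)eps). Then 0 < |x − 10| < delta forces both bounds, so |(-5x - 6)/(x + 9) + 56/19| < eps.

delta = min(19/2, (361/78)eps)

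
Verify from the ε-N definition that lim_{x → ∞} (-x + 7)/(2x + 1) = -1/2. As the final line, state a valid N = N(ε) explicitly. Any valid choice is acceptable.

Suppose ε > 0. We seek N > 0 such that x > N implies |(-x + 7)/(2x + 1) + 1/2| < ε.
(-x + 7)/(2x + 1) + 1/2 = (2(-x + 7) − (-1)(2x + 1)) / (2(2x + 1)) = 15/(2(2x + 1)).
For x > 0 we have 2x + 1 > 2x, so |(-x + 7)/(2x + 1) + 1/2| = 15/(2(2x + 1)) < 15/(2·2x) = (15/4)/x.
Thus |(-x + 7)/(2x + 1) + 1/2| < ε whenever x > (15/4)/ε.
Take N = (15/4)/ε. If x > N then |(-x + 7)/(2x + 1) + 1/2| < (15/4)/x < ε.

N = (15/4)/ε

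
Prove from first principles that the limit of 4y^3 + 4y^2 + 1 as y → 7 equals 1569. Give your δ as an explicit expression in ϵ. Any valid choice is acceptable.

Suppose ϵ > 0. We want δ > 0 such that 0 < |y − 7| < δ implies |(4y^3 + 4y^2 + 1) − 1569| < ϵ.
(4y^3 + 4y^2 + 1) − 1569 = 4y^3 + 4y^2 - 1568 = (y − 7)(4y^2 + 32y + 224).
So |(4y^3 + 4y^2 + 1) − 1569| = |y − 7|·|4y^2 + 32y + 224|.
Require δ ≤ 1. Then |y − 7| < 1 gives |y| < 8, and by the triangle inequality |4y^2 + 32y + 224| ≤ 4·8^2 + 32·8 + 224 = 736.
Hence |(4y^3 + 4y^2 + 1) − 1569| ≤ 736|y − 7| < ϵ provided |y − 7| < ϵ/736.
Choosing δ = min(1, ϵ/736) ensures both conditions, hence |(4y^3 + 4y^2 + 1) − 1569| < ϵ.

δ = min(1, ϵ/736)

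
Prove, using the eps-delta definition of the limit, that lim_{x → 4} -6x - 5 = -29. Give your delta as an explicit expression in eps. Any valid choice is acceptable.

delta = eps/6

Let eps > 0 be given. We need delta > 0 so that 0 < |x − 4| < delta implies |(-6x - 5) + 29| < eps.
Since (-6x - 5) + 29 = -6(x − 4), we have |(-6x - 5) + 29| = 6|x − 4|.
So 6|x − 4| < eps exactly when |x − 4| < eps/6.
Take delta = eps/6. If 0 < |x − 4| < delta then |(-6x - 5) + 29| = 6|x − 4| < 6·(eps/6) = eps.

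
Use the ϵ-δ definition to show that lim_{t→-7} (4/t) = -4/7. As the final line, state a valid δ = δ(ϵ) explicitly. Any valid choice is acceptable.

Let ϵ > 0 be given. We seek δ > 0 such that 0 < |t + 7| < δ implies |4/t + 4/7| < ϵ.
|4/t + 4/7| = 4·|-7 − t|/(7·|t|) = 4|t + 7|/(7|t|).
Restrict δ ≤ 7/2. Then |t + 7| < 7/2 gives |t| > 7/2, so 7|t| > 49/2.
Then |4/t + 4/7| < 4|t + 7|/(49/2), which is < ϵ when |t + 7| < (49/8)ϵ.
Take δ = min(7/2, (49/8)ϵ). Then 0 < |t + 7| < δ gives both |t + 7| < 7/2 and |t + 7| < (49/8)ϵ, so |4/t + 4/7| < ϵ.

δ = min(7/2, (49/8)ϵ)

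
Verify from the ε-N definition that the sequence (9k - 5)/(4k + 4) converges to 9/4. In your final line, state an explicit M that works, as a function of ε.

M = (7/2)/ε

Fix ε > 0. For k ≥ 1, |(9k - 5)/(4k + 4) − (9/4)| = |-56|/(4(4k + 4)) = 56/(4(4k + 4)).
Since 4k + 4 ≥ 4k for k ≥ 1, this is ≤ 56/(4·4k) = (7/2)/k.
So |(9k - 5)/(4k + 4) − (9/4)| < ε whenever k > (7/2)/ε.
Take M = (7/2)/ε. If k > M then |(9k - 5)/(4k + 4) − (9/4)| ≤ (7/2)/k < ε.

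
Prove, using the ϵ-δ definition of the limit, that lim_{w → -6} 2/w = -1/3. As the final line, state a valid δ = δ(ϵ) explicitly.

Suppose ϵ > 0. We seek δ > 0 such that 0 < |w + 6| < δ implies |2/w + 1/3| < ϵ.
|2/w + 1/3| = 2·|-6 − w|/(6·|w|) = 2|w + 6|/(6|w|).
Require δ ≤ 3 so that |w| > 6 − 3 = 3, hence 6|w| > 18.
Then |2/w + 1/3| < 2|w + 6|/18, which is < ϵ when |w + 6| < 9ϵ.
Take δ = min(3, 9ϵ). Then 0 < |w + 6| < δ gives both |w + 6| < 3 and |w + 6| < 9ϵ, so |2/w + 1/3| < ϵ.

δ = min(3, 9ϵ)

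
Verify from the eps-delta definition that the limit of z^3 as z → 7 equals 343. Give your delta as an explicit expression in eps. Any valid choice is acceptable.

delta = min(1, eps/169)

Let eps > 0. We seek delta > 0 with 0 < |z − 7| < delta ⇒ |z^3 − 343| < eps.
Factor: z^3 − 343 = (z − 7)(z^2 + 7z + 49), so |z^3 − 343| = |z − 7|·|z^2 + 7z + 49|.
Restrict delta ≤ 1. Then |z − 7| < 1 gives |z| < 8, so by the triangle inequality |z^2 + 7z + 49| ≤ 8^2 + 7·8 + 49 = 169.
Hence |z^3 − 343| ≤ 169|z − 7|, which is < eps once |z − 7| < eps/169.
Take delta = min(1, eps/169). If 0 < |z − 7| < delta then both bounds hold and |z^3 − 343| ≤ 169|z − 7| < 169·(eps/169) = eps.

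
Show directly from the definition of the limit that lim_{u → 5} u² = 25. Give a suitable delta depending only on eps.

Suppose eps > 0. We seek delta > 0 with 0 < |u − 5| < delta ⇒ |u² − 25| < eps.
Factor: u² − 25 = (u − 5)(u + 5), so |u² − 25| = |u − 5|·|u + 5|.
Impose delta ≤ 2 so that |u| < 7; then |u + 5| ≤ 12.
Hence |u² − 25| ≤ 12|u − 5|, which is < eps once |u − 5| < eps/12.
Take delta = min(2, eps/12). If 0 < |u − 5| < delta then both bounds hold and |u² − 25| ≤ 12|u − 5| < 12·(eps/12) = eps.

delta = min(2, eps/12)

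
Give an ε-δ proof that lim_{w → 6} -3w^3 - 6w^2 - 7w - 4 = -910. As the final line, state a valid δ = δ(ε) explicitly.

δ = min(1, ε/466)

Suppose ε > 0. We want δ > 0 such that 0 < |w − 6| < δ implies |(-3w^3 - 6w^2 - 7w - 4) + 910| < ε.
(-3w^3 - 6w^2 - 7w - 4) + 910 = -3w^3 - 6w^2 - 7w + 906 = (w − 6)(-3w^2 - 24w - 151).
So |(-3w^3 - 6w^2 - 7w - 4) + 910| = |w − 6|·|-3w^2 - 24w - 151|.
Assume first that |w − 6| < 1, so |w| < 7. Then |-3w^2 - 24w - 151| ≤ 3·7^2 + 24·7 + 151 = 466.
Hence |(-3w^3 - 6w^2 - 7w - 4) + 910| ≤ 466|w − 6| < ε provided |w − 6| < ε/466.
Take δ = min(1, ε/466). Then 0 < |w − 6| < δ gives both |w − 6| < 1 and |w − 6| < ε/466, so |(-3w^3 - 6w^2 - 7w - 4) + 910| < ε.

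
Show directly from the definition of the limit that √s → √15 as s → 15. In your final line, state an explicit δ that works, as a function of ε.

Suppose ε > 0. We want δ > 0 such that 0 < |s − 15| < δ implies |√s − √15| < ε.
Multiplying by the conjugate, |√s − √15| = |s − 15|/(√s + √15).
Restrict δ ≤ 15 so that |s − 15| < 15 forces s > 0, and then √s + √15 > √15.
Hence |√s − √15| < |s − 15|/√15, which is < ε once |s − 15| < √15·ε.
Take δ = min(15, √15·ε). If 0 < |s − 15| < δ then s > 0 and |√s − √15| < |s − 15|/√15 < ε.

δ = min(15, √15·ε)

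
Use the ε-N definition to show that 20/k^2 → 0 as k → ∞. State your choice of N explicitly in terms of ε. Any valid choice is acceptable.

N = (20/ε)^{1/2}

Suppose ε > 0. For k ≥ 1, |20/k^2 − 0| = 20/k^2.
20/k^2 < ε ⇔ k^2 > 20/ε ⇔ k > (20/ε)^{1/2}.
Take N = (20/ε)^{1/2}. Then k > N implies 20/k^2 < ε.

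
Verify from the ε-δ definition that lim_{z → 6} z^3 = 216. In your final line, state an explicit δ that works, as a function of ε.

Fix ε > 0. We seek δ > 0 with 0 < |z − 6| < δ ⇒ |z^3 − 216| < ε.
Factor: z^3 − 216 = (z − 6)(z^2 + 6z + 36), so |z^3 − 216| = |z − 6|·|z^2 + 6z + 36|.
Restrict δ ≤ 1. Then |z − 6| < 1 gives |z| < 7, so by the triangle inequality |z^2 + 6z + 36| ≤ 7^2 + 6·7 + 36 = 127.
Hence |z^3 − 216| ≤ 127|z − 6|, which is < ε once |z − 6| < ε/127.
Take δ = min(1, ε/127). If 0 < |z − 6| < δ then both bounds hold and |z^3 − 216| ≤ 127|z − 6| < 127·(ε/127) = ε.

δ = min(1, ε/127)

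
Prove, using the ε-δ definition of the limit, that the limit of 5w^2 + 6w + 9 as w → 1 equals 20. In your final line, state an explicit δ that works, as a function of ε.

Fix ε > 0. We want δ > 0 such that 0 < |w − 1| < δ implies |(5w^2 + 6w + 9) − 20| < ε.
(5w^2 + 6w + 9) − 20 = 5w^2 + 6w - 11 = (w − 1)(5w + 11).
So |(5w^2 + 6w + 9) − 20| = |w − 1|·|5w + 11|.
Require δ ≤ 1. Then |w − 1| < 1 gives |w| < 2, and by the triangle inequality |5w + 11| ≤ 5·2 + 11 = 21.
Hence |(5w^2 + 6w + 9) − 20| ≤ 21|w − 1| < ε provided |w − 1| < ε/21.
Take δ = min(1, ε/21). Then 0 < |w − 1| < δ gives both |w − 1| < 1 and |w − 1| < ε/21, so |(5w^2 + 6w + 9) − 20| < ε.

δ = min(1, ε/21)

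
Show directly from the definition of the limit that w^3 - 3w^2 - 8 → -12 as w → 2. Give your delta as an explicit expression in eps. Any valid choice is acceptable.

Let eps > 0 be given. We want delta > 0 such that 0 < |w − 2| < delta implies |(w^3 - 3w^2 - 8) + 12| < eps.
(w^3 - 3w^2 - 8) + 12 = w^3 - 3w^2 + 4 = (w − 2)(w^2 - w - 2).
So |(w^3 - 3w^2 - 8) + 12| = |w − 2|·|w^2 - w - 2|.
Require delta ≤ 1. Then |w − 2| < 1 gives |w| < 3, and by the triangle inequality |w^2 - w - 2| ≤ 3^2 + 3 + 2 = 14.
Hence |(w^3 - 3w^2 - 8) + 12| ≤ 14|w − 2| < eps provided |w − 2| < eps/14.
Take delta = min(1, eps/14). Then 0 < |w − 2| < delta gives both |w − 2| < 1 and |w − 2| < eps/14, so |(w^3 - 3w^2 - 8) + 12| < eps.

delta = min(1, eps/14)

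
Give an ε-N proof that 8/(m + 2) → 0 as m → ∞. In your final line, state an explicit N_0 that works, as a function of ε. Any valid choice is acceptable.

N_0 = 8/ε

Let ε > 0. For m ≥ 1, |8/(m + 2) − 0| = 8/(m + 2) ≤ 8/m.
We need 8/m < ε, i.e. m > 8/ε.
Take N_0 = 8/ε. If m > N_0 then |8/(m + 2)| ≤ 8/m < ε.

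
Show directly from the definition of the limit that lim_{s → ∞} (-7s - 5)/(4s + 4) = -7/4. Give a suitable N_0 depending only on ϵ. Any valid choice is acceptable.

Fix ϵ > 0. We seek N_0 > 0 such that s > N_0 implies |(-7s - 5)/(4s + 4) + 7/4| < ϵ.
(-7s - 5)/(4s + 4) + 7/4 = (4(-7s - 5) − (-7)(4s + 4)) / (4(4s + 4)) = 8/(4(4s + 4)).
For s > 0 we have 4s + 4 > 4s, so |(-7s - 5)/(4s + 4) + 7/4| = 8/(4(4s + 4)) < 8/(4·4s) = (1/2)/s.
Thus |(-7s - 5)/(4s + 4) + 7/4| < ϵ whenever s > (1/2)/ϵ.
Take N_0 = (1/2)/ϵ. If s > N_0 then |(-7s - 5)/(4s + 4) + 7/4| < (1/2)/s < ϵ.

N_0 = (1/2)/ϵ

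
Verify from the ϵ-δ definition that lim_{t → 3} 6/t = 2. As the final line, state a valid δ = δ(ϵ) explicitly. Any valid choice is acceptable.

δ = min(3/2, (3/4)ϵ)

Fix ϵ > 0. We seek δ > 0 such that 0 < |t − 3| < δ implies |6/t − 2| < ϵ.
|6/t − 2| = 6·|3 − t|/(3·|t|) = 6|t − 3|/(3|t|).
Require δ ≤ 3/2 so that |t| > 3 − 3/2 = 3/2, hence 3|t| > 9/2.
Then |6/t − 2| < 6|t − 3|/(9/2), which is < ϵ when |t − 3| < (3/4)ϵ.
Take δ = min(3/2, (3/4)ϵ). Then 0 < |t − 3| < δ gives both |t − 3| < 3/2 and |t − 3| < (3/4)ϵ, so |6/t − 2| < ϵ.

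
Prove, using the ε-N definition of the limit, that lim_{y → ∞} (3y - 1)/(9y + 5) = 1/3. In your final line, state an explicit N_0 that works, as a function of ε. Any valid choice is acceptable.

Let ε > 0. We seek N_0 > 0 such that y > N_0 implies |(3y - 1)/(9y + 5) − (1/3)| < ε.
(3y - 1)/(9y + 5) − (1/3) = (9(3y - 1) − 3(9y + 5)) / (9(9y + 5)) = -24/(9(9y + 5)).
For y > 0 we have 9y + 5 > 9y, so |(3y - 1)/(9y + 5) − (1/3)| = 24/(9(9y + 5)) < 24/(9·9y) = (8/27)/y.
Thus |(3y - 1)/(9y + 5) − (1/3)| < ε whenever y > (8/27)/ε.
Take N_0 = (8/27)/ε. If y > N_0 then |(3y - 1)/(9y + 5) − (1/3)| < (8/27)/y < ε.

N_0 = (8/27)/ε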